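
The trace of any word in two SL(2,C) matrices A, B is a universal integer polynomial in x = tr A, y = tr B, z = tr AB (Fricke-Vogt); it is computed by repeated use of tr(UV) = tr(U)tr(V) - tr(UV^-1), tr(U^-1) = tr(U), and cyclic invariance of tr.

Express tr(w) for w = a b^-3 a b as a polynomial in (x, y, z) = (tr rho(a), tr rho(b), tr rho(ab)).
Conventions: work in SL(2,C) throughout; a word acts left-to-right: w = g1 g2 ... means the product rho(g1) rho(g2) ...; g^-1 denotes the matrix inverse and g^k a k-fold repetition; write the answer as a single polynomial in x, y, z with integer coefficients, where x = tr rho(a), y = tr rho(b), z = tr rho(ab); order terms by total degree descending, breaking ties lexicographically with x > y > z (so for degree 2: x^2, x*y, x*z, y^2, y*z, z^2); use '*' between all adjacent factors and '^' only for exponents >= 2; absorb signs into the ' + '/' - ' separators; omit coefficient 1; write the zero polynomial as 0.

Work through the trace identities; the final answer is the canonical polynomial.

x*y^3*z - y^4 - y^2*z^2 - 2*x*y*z + 4*y^2 + z^2 - 2

trace(a b a) = trace(a)*trace(b a) - trace(b)   [square of a] = x*z - y
trace(a b a b) = trace(b a)*trace(b a) - trace(1)   [split at a repeated b] = z^2 - 2
trace(a b a b^-1) = trace(a b a)*trace(b) - trace(a b a b)   [inverse elimination on b] = x*y*z - y^2 - z^2 + 2
trace(b^-1 a b a b^-1) = trace(a b a b^-1)*trace(b) - trace(a b a)   [inverse elimination on b] = x*y^2*z - y^3 - y*z^2 - x*z + 3*y
trace(a b^-3 a b) = trace(b^-1 a b a b^-1)*trace(b) - trace(b^-1 a b a)   [inverse elimination on b] = x*y^3*z - y^4 - y^2*z^2 - 2*x*y*z + 4*y^2 + z^2 - 2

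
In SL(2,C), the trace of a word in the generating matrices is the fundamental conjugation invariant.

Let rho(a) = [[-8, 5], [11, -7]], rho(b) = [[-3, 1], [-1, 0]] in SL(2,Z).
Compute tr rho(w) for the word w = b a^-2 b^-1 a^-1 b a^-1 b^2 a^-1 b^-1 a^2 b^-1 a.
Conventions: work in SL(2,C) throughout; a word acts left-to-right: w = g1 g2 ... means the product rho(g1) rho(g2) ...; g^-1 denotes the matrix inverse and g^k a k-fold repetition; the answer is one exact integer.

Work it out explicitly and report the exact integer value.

rho(b) = [[-3, 1], [-1, 0]]
... * rho(a^-1) = [[-7, -5], [-11, -8]]  ->  [[10, 7], [7, 5]]
... * rho(a^-1) = [[-7, -5], [-11, -8]]  ->  [[-147, -106], [-104, -75]]
... * rho(b^-1) = [[0, -1], [1, -3]]  ->  [[-106, 465], [-75, 329]]
... * rho(a^-1) = [[-7, -5], [-11, -8]]  ->  [[-4373, -3190], [-3094, -2257]]
... * rho(b) = [[-3, 1], [-1, 0]]  ->  [[16309, -4373], [11539, -3094]]
... * rho(a^-1) = [[-7, -5], [-11, -8]]  ->  [[-66060, -46561], [-46739, -32943]]
... * rho(b) = [[-3, 1], [-1, 0]]  ->  [[244741, -66060], [173160, -46739]]
... * rho(b) = [[-3, 1], [-1, 0]]  ->  [[-668163, 244741], [-472741, 173160]]
... * rho(a^-1) = [[-7, -5], [-11, -8]]  ->  [[1984990, 1382887], [1404427, 978425]]
... * rho(b^-1) = [[0, -1], [1, -3]]  ->  [[1382887, -6133651], [978425, -4339702]]
... * rho(a) = [[-8, 5], [11, -7]]  ->  [[-78533257, 49849992], [-55564122, 35270039]]
... * rho(a) = [[-8, 5], [11, -7]]  ->  [[1176615968, -741616229], [832483405, -524710883]]
... * rho(b^-1) = [[0, -1], [1, -3]]  ->  [[-741616229, 1048232719], [-524710883, 741649244]]
... * rho(a) = [[-8, 5], [11, -7]]  ->  [[17463489741, -11045710178], [12355828748, -7815099123]]
tr = 17463489741 + -7815099123 = 9648390618

9648390618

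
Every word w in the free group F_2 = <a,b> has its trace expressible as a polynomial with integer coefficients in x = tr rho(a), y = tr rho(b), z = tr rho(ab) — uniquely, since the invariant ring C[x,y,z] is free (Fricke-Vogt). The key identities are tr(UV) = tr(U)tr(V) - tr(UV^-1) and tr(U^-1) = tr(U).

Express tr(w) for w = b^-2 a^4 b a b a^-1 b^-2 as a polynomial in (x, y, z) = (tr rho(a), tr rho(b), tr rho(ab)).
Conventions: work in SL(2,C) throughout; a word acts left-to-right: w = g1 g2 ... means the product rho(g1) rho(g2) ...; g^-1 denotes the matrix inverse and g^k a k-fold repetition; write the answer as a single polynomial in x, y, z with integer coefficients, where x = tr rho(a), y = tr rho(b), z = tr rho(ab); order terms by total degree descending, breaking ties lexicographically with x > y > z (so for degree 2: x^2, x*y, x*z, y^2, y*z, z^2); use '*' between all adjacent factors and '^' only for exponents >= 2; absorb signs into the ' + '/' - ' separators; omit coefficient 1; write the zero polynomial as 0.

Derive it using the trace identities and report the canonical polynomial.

-x^4*y^4*z^2 + x^5*y^3*z + x^3*y^5*z + x^3*y^3*z^3 + 2*x^4*y^2*z^2 + 2*x^2*y^4*z^2 - 2*x^5*y*z - 7*x^3*y^3*z - 2*x^3*y*z^3 - 2*x*y^5*z - 2*x*y^3*z^3 - x^2*y^4 - 5*x^2*y^2*z^2 + 10*x^3*y*z + 11*x*y^3*z + 4*x*y*z^3 + 3*x^2*y^2 + x^2*z^2 + y^4 + y^2*z^2 - 13*x*y*z - x^2 - 4*y^2 - z^2 + 2

tr(a b a) = tr(a) * tr(b a) - tr(b)   [square of a] = x*z - y
tr(a b a^2) = tr(a) * tr(a b a) - tr(a b)   [square of a] = x^2*z - x*y - z
tr(b a^4) = tr(a) * tr(a b a^2) - tr(a b a)   [square of a] = x^3*z - x^2*y - 2*x*z + y
tr(a^4 b a) = tr(a) * tr(b a^4) - tr(b a^3)   [square of a] = x^4*z - x^3*y - 3*x^2*z + 2*x*y + z
reduce: tr(b a b a) = tr(a b) * tr(a b) - tr(1)   [split at a repeated a] = z^2 - 2
tr(b a b) = tr(b) * tr(a b) - tr(a)   [square of b] = y*z - x
reduce: tr(a b a b a) = tr(a) * tr(b a b a) - tr(b a b)   [square of a] = x*z^2 - y*z - x
tr(b a b a^3) = tr(a) * tr(a b a b a) - tr(a b a b)   [square of a] = x^2*z^2 - x*y*z - x^2 - z^2 + 2
so tr(a^4 b a b) = tr(a) * tr(b a b a^3) - tr(b a b a^2)   [square of a] = x^3*z^2 - x^2*y*z - x^3 - 2*x*z^2 + y*z + 3*x
tr(b^-1 a^4 b a) = tr(a^4 b a) * tr(b) - tr(a^4 b a b)   [inverse elimination on b] = x^4*y*z - x^3*y^2 - x^3*z^2 - 2*x^2*y*z + x^3 + 2*x*y^2 + 2*x*z^2 - 3*x
tr(a^4 b a b a) = tr(a) * tr(a^2 b a b a^2) - tr(a^2 b a b a)   [square of a] = x^4*z^2 - x^3*y*z - x^4 - 3*x^2*z^2 + 2*x*y*z + 4*x^2 + z^2 - 2
so tr(b a b a b a) = tr(b a b a) * tr(b a) - tr(a b)   [split at a repeated b] = z^3 - 3*z
reduce: tr(b a b a b) = tr(b) * tr(a b a b) - tr(a b a)   [square of b] = y*z^2 - x*z - y
tr(b a b a b a^2) = tr(a) * tr(b a b a b a) - tr(b a b a b)   [square of a] = x*z^3 - y*z^2 - 2*x*z + y
so tr(a b a b a b a^2) = tr(a) * tr(b a b a b a^2) - tr(b a b a b a)   [square of a] = x^2*z^3 - x*y*z^2 - 2*x^2*z - z^3 + x*y + 3*z
tr(a^4 b a b a b) = tr(a) * tr(a b a b a b a^2) - tr(a b a b a b a)   [square of a] = x^3*z^3 - x^2*y*z^2 - 2*x^3*z - 2*x*z^3 + x^2*y + y*z^2 + 5*x*z - y
tr(b^-1 a^4 b a b a) = tr(a^4 b a b a) * tr(b) - tr(a^4 b a b a b)   [inverse elimination on b] = x^4*y*z^2 - x^3*y^2*z - x^3*z^3 - x^4*y - 2*x^2*y*z^2 + 2*x^3*z + 2*x*y^2*z + 2*x*z^3 + 3*x^2*y - 5*x*z - y
so tr(b^-2 a^4 b a b a) = tr(b^-1 a^4 b a b a) * tr(b) - tr(b^-1 a^4 b a b a b)   [inverse elimination on b] = x^4*y^2*z^2 - x^3*y^3*z - x^3*y*z^3 - x^4*y^2 - x^4*z^2 - 2*x^2*y^2*z^2 + 3*x^3*y*z + 2*x*y^3*z + 2*x*y*z^3 + x^4 + 3*x^2*y^2 + 3*x^2*z^2 - 7*x*y*z - 4*x^2 - y^2 - z^2 + 2
tr(a^4 b a b a^-1 b^-2) = tr(b^-2 a^4 b a b) * tr(a) - tr(b^-2 a^4 b a b a)   [inverse elimination on a] = -x^4*y^2*z^2 + x^5*y*z + x^3*y^3*z + x^3*y*z^3 + 2*x^2*y^2*z^2 - 5*x^3*y*z - 2*x*y^3*z - 2*x*y*z^3 - x^2*y^2 - x^2*z^2 + 7*x*y*z + x^2 + y^2 + z^2 - 2
reduce: tr(a^4 b a b a^-1 b^-1) = tr(b^-1 a^4 b a b) * tr(a) - tr(b^-1 a^4 b a b a)   [inverse elimination on a] = -x^4*y*z^2 + x^5*z + x^3*y^2*z + x^3*z^3 + 2*x^2*y*z^2 - 5*x^3*z - 2*x*y^2*z - 2*x*z^3 - x^2*y + 6*x*z + y
tr(a^4 b a b a^-1 b^-3) = tr(a^4 b a b a^-1 b^-2) * tr(b) - tr(a^4 b a b a^-1 b^-1)   [inverse elimination on b] = -x^4*y^3*z^2 + x^5*y^2*z + x^3*y^4*z + x^3*y^2*z^3 + x^4*y*z^2 + 2*x^2*y^3*z^2 - x^5*z - 6*x^3*y^2*z - x^3*z^3 - 2*x*y^4*z - 2*x*y^2*z^3 - x^2*y^3 - 3*x^2*y*z^2 + 5*x^3*z + 9*x*y^2*z + 2*x*z^3 + 2*x^2*y + y^3 + y*z^2 - 6*x*z - 3*y
tr(b^-2 a^4 b a b a^-1 b^-2) = tr(a^4 b a b a^-1 b^-3) * tr(b) - tr(a^4 b a b a^-1 b^-2)   [inverse elimination on b] = -x^4*y^4*z^2 + x^5*y^3*z + x^3*y^5*z + x^3*y^3*z^3 + 2*x^4*y^2*z^2 + 2*x^2*y^4*z^2 - 2*x^5*y*z - 7*x^3*y^3*z - 2*x^3*y*z^3 - 2*x*y^5*z - 2*x*y^3*z^3 - x^2*y^4 - 5*x^2*y^2*z^2 + 10*x^3*y*z + 11*x*y^3*z + 4*x*y*z^3 + 3*x^2*y^2 + x^2*z^2 + y^4 + y^2*z^2 - 13*x*y*z - x^2 - 4*y^2 - z^2 + 2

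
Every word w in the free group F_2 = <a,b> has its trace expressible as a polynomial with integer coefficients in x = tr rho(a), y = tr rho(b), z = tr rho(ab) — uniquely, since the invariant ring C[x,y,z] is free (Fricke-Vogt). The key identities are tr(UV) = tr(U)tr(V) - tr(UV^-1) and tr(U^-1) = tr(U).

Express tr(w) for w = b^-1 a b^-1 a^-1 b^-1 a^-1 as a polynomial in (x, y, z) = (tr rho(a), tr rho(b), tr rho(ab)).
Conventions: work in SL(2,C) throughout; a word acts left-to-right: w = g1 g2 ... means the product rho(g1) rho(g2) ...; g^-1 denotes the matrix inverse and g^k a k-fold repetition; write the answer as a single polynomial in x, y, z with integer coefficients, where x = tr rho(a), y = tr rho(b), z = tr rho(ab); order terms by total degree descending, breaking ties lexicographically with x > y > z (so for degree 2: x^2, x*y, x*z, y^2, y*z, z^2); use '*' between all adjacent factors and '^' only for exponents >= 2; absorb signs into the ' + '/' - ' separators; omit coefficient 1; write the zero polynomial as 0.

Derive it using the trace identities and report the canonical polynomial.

x*y*z^2 - x^2*z - z^3 - x*y + 3*z

trace(b^-1) = trace(b) = y
trace(b^-2) = trace(b^-1) trace(b) - trace(1)   [inverse elimination on b] = y^2 - 2
trace(a b^-1) = trace(a) trace(b) - trace(a b)   [inverse elimination on b] = x*y - z
so trace(b^-2 a) = trace(a b^-1) trace(b) - trace(a)   [inverse elimination on b] = x*y^2 - y*z - x
reduce: trace(b^-1 a^-1 b^-1) = trace(b^-2) trace(a) - trace(b^-2 a)   [inverse elimination on a] = y*z - x
reduce: trace(a b a b) = trace(a b) trace(a b) - trace(1)   [split at a repeated a] = z^2 - 2
so trace(a b a) = trace(a) trace(b a) - trace(b)   [square of a] = x*z - y
reduce: trace(b a b a b) = trace(b) trace(a b a b) - trace(a b a)   [square of b] = y*z^2 - x*z - y
trace(b a b a b a) = trace(a b) trace(a b a b) - trace(a^-1 b^-1)   [split at a repeated a] = z^3 - 3*z
trace(a b a b a^-1 b) = trace(b a b a b) trace(a) - trace(b a b a b a)   [inverse elimination on a] = x*y*z^2 - x^2*z - z^3 - x*y + 3*z
reduce: trace(a^-1 b^-1 a b a b) = trace(a b a b a^-1) trace(b) - trace(a b a b a^-1 b)   [inverse elimination on b] = -x*y*z^2 + x^2*z + y^2*z + z^3 - 3*z
trace(b a b^-1 a^-1 b^-1 a) = trace(a^-1 b^-1 a b a) trace(b) - trace(a^-1 b^-1 a b a b)   [inverse elimination on b] = x*y*z^2 - x^2*z - y^2*z - z^3 + x*y + 3*z
trace(a b^-1 a^-1 b^-1 a^-1 b) = trace(b a b^-1 a^-1 b^-1) trace(a) - trace(b a b^-1 a^-1 b^-1 a)   [inverse elimination on a] = -x*y*z^2 + x^2*z + y^2*z + z^3 - 3*z
trace(b^-1 a b^-1 a^-1 b^-1 a^-1) = trace(a b^-1 a^-1 b^-1 a^-1) trace(b) - trace(a b^-1 a^-1 b^-1 a^-1 b)   [inverse elimination on b] = x*y*z^2 - x^2*z - z^3 - x*y + 3*z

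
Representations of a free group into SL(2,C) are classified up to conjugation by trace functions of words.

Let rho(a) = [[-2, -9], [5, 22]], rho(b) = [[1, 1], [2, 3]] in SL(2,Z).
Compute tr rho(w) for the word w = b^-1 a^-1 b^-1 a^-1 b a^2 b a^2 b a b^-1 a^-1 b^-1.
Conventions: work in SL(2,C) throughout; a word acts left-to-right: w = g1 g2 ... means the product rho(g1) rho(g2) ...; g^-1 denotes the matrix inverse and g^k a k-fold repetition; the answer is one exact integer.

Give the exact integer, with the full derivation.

rho(b^-1) = [[3, -1], [-2, 1]]
... * rho(a^-1) = [[22, 9], [-5, -2]]  ->  [[71, 29], [-49, -20]]
... * rho(b^-1) = [[3, -1], [-2, 1]]  ->  [[155, -42], [-107, 29]]
... * rho(a^-1) = [[22, 9], [-5, -2]]  ->  [[3620, 1479], [-2499, -1021]]
... * rho(b) = [[1, 1], [2, 3]]  ->  [[6578, 8057], [-4541, -5562]]
... * rho(a) = [[-2, -9], [5, 22]]  ->  [[27129, 118052], [-18728, -81495]]
... * rho(a) = [[-2, -9], [5, 22]]  ->  [[536002, 2352983], [-370019, -1624338]]
... * rho(b) = [[1, 1], [2, 3]]  ->  [[5241968, 7594951], [-3618695, -5243033]]
... * rho(a) = [[-2, -9], [5, 22]]  ->  [[27490819, 119911210], [-18977775, -82778471]]
... * rho(a) = [[-2, -9], [5, 22]]  ->  [[544574412, 2390629249], [-375936805, -1650326387]]
... * rho(b) = [[1, 1], [2, 3]]  ->  [[5325832910, 7716462159], [-3676589579, -5326915966]]
... * rho(a) = [[-2, -9], [5, 22]]  ->  [[27930644975, 121829671308], [-19281400672, -84102845041]]
... * rho(b^-1) = [[3, -1], [-2, 1]]  ->  [[-159867407691, 93899026333], [110361488066, -64821444369]]
... * rho(a^-1) = [[22, 9], [-5, -2]]  ->  [[-3986578100867, -1626604721885], [2752059959297, 1122896281332]]
... * rho(b^-1) = [[3, -1], [-2, 1]]  ->  [[-8706524858831, 2359973378982], [6010387315227, -1629163677965]]
tr = -8706524858831 + -1629163677965 = -10335688536796

-10335688536796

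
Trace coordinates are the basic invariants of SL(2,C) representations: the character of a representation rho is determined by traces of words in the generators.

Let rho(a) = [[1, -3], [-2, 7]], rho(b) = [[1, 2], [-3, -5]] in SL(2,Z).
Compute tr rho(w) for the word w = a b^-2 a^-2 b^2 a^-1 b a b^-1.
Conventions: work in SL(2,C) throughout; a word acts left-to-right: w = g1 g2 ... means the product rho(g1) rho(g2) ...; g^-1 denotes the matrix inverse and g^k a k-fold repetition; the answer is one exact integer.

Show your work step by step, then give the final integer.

-4304

rho(a) = [[1, -3], [-2, 7]]
... * rho(b^-1) = [[-5, -2], [3, 1]]  ->  [[-14, -5], [31, 11]]
... * rho(b^-1) = [[-5, -2], [3, 1]]  ->  [[55, 23], [-122, -51]]
... * rho(a^-1) = [[7, 3], [2, 1]]  ->  [[431, 188], [-956, -417]]
... * rho(a^-1) = [[7, 3], [2, 1]]  ->  [[3393, 1481], [-7526, -3285]]
... * rho(b) = [[1, 2], [-3, -5]]  ->  [[-1050, -619], [2329, 1373]]
... * rho(b) = [[1, 2], [-3, -5]]  ->  [[807, 995], [-1790, -2207]]
... * rho(a^-1) = [[7, 3], [2, 1]]  ->  [[7639, 3416], [-16944, -7577]]
... * rho(b) = [[1, 2], [-3, -5]]  ->  [[-2609, -1802], [5787, 3997]]
... * rho(a) = [[1, -3], [-2, 7]]  ->  [[995, -4787], [-2207, 10618]]
... * rho(b^-1) = [[-5, -2], [3, 1]]  ->  [[-19336, -6777], [42889, 15032]]
tr = -19336 + 15032 = -4304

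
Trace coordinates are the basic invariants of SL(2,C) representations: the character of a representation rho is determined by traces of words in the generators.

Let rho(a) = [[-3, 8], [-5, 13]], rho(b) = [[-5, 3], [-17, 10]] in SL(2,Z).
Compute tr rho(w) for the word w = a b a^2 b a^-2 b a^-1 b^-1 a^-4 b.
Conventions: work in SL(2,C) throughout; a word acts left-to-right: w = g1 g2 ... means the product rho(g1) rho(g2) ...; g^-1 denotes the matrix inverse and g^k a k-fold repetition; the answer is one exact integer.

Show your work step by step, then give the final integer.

-96671782430

rho(a) = [[-3, 8], [-5, 13]]
... * rho(b) = [[-5, 3], [-17, 10]]  ->  [[-121, 71], [-196, 115]]
... * rho(a) = [[-3, 8], [-5, 13]]  ->  [[8, -45], [13, -73]]
... * rho(a) = [[-3, 8], [-5, 13]]  ->  [[201, -521], [326, -845]]
... * rho(b) = [[-5, 3], [-17, 10]]  ->  [[7852, -4607], [12735, -7472]]
... * rho(a^-1) = [[13, -8], [5, -3]]  ->  [[79041, -48995], [128195, -79464]]
... * rho(a^-1) = [[13, -8], [5, -3]]  ->  [[782558, -485343], [1269215, -787168]]
... * rho(b) = [[-5, 3], [-17, 10]]  ->  [[4338041, -2505756], [7035781, -4064035]]
... * rho(a^-1) = [[13, -8], [5, -3]]  ->  [[43865753, -27187060], [71144978, -44094143]]
... * rho(b^-1) = [[10, -3], [17, -5]]  ->  [[-23522490, 4338041], [-38150651, 7035781]]
... * rho(a^-1) = [[13, -8], [5, -3]]  ->  [[-284102165, 175165797], [-460779558, 284097865]]
... * rho(a^-1) = [[13, -8], [5, -3]]  ->  [[-2817499160, 1747319929], [-4569644929, 2833942869]]
... * rho(a^-1) = [[13, -8], [5, -3]]  ->  [[-27890889435, 17298033493], [-45235669732, 28055330825]]
... * rho(a^-1) = [[13, -8], [5, -3]]  ->  [[-276091395190, 171233015001], [-447787052391, 277719365381]]
... * rho(b) = [[-5, 3], [-17, 10]]  ->  [[-1530504279067, 884055964440], [-2482293949522, 1433832496637]]
tr = -1530504279067 + 1433832496637 = -96671782430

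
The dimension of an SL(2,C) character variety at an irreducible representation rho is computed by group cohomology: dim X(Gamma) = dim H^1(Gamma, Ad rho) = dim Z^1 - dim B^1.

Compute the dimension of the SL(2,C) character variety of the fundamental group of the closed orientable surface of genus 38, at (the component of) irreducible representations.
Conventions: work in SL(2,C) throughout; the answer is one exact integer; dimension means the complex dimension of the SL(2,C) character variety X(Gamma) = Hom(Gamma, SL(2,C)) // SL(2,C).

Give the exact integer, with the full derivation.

Gamma = pi_1(Sigma_38) = < a_1, b_1, ..., a_38, b_38 | prod [a_i, b_i] > has 2g = 76 generators and 1 relator.
Unconstrained cocycle data is one sl_2 vector per generator (228 dimensions), cut by the relator condition d_2(z) = 0.
At an irreducible rho, H^2 = coker(d_2) vanishes (Poincare duality: H^2 is dual to H^0 = invariants = 0), so d_2 is surjective onto sl_2 and dim Z^1 = 228 - 3 = 225.
As always at irreducible rho, dim B^1 = 3.
dim X = dim H^1 = 225 - 3 = 222.

222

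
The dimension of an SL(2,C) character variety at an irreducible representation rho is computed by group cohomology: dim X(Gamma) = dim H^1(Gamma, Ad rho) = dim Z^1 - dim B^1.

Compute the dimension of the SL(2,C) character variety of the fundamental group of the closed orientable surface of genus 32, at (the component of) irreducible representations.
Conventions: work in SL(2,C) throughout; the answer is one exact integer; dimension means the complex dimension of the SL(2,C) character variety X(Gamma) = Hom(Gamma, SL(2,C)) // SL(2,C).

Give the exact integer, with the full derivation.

186

pi_1 of the closed genus-32 surface has 64 generators bound by the single product-of-commutators relator.
Before the relator condition, cocycle space has dim 3*64 = 192.
H^2 = coker(d_2) is dual to H^0 = 0 at irreducible rho (Poincare duality), so d_2 is onto: dim Z^1 = 189.
Coboundaries contribute dim B^1 = 3 (injective at irreducible rho).
dim H^1 = 189 - 3 = 186 = dim X.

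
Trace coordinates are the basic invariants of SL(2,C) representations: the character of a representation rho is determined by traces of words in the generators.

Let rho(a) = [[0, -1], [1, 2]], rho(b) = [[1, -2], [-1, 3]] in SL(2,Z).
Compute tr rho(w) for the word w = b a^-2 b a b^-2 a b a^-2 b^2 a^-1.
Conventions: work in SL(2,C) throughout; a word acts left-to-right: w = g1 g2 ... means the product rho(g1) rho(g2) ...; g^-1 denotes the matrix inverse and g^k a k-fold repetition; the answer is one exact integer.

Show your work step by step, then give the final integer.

-45

rho(b) = [[1, -2], [-1, 3]]
... * rho(a^-1) = [[2, 1], [-1, 0]]  ->  [[4, 1], [-5, -1]]
... * rho(a^-1) = [[2, 1], [-1, 0]]  ->  [[7, 4], [-9, -5]]
... * rho(b) = [[1, -2], [-1, 3]]  ->  [[3, -2], [-4, 3]]
... * rho(a) = [[0, -1], [1, 2]]  ->  [[-2, -7], [3, 10]]
... * rho(b^-1) = [[3, 2], [1, 1]]  ->  [[-13, -11], [19, 16]]
... * rho(b^-1) = [[3, 2], [1, 1]]  ->  [[-50, -37], [73, 54]]
... * rho(a) = [[0, -1], [1, 2]]  ->  [[-37, -24], [54, 35]]
... * rho(b) = [[1, -2], [-1, 3]]  ->  [[-13, 2], [19, -3]]
... * rho(a^-1) = [[2, 1], [-1, 0]]  ->  [[-28, -13], [41, 19]]
... * rho(a^-1) = [[2, 1], [-1, 0]]  ->  [[-43, -28], [63, 41]]
... * rho(b) = [[1, -2], [-1, 3]]  ->  [[-15, 2], [22, -3]]
... * rho(b) = [[1, -2], [-1, 3]]  ->  [[-17, 36], [25, -53]]
... * rho(a^-1) = [[2, 1], [-1, 0]]  ->  [[-70, -17], [103, 25]]
tr = -70 + 25 = -45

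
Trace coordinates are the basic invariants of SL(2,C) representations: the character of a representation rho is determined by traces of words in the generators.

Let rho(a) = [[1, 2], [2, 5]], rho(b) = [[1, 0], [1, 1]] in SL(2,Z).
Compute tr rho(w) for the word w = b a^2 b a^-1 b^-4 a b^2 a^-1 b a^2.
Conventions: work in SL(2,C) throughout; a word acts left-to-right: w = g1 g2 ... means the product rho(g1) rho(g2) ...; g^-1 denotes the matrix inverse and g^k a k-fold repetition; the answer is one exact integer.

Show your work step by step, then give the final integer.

-28196

rho(b) = [[1, 0], [1, 1]]
... * rho(a) = [[1, 2], [2, 5]]  ->  [[1, 2], [3, 7]]
... * rho(a) = [[1, 2], [2, 5]]  ->  [[5, 12], [17, 41]]
... * rho(b) = [[1, 0], [1, 1]]  ->  [[17, 12], [58, 41]]
... * rho(a^-1) = [[5, -2], [-2, 1]]  ->  [[61, -22], [208, -75]]
... * rho(b^-1) = [[1, 0], [-1, 1]]  ->  [[83, -22], [283, -75]]
... * rho(b^-1) = [[1, 0], [-1, 1]]  ->  [[105, -22], [358, -75]]
... * rho(b^-1) = [[1, 0], [-1, 1]]  ->  [[127, -22], [433, -75]]
... * rho(b^-1) = [[1, 0], [-1, 1]]  ->  [[149, -22], [508, -75]]
... * rho(a) = [[1, 2], [2, 5]]  ->  [[105, 188], [358, 641]]
... * rho(b) = [[1, 0], [1, 1]]  ->  [[293, 188], [999, 641]]
... * rho(b) = [[1, 0], [1, 1]]  ->  [[481, 188], [1640, 641]]
... * rho(a^-1) = [[5, -2], [-2, 1]]  ->  [[2029, -774], [6918, -2639]]
... * rho(b) = [[1, 0], [1, 1]]  ->  [[1255, -774], [4279, -2639]]
... * rho(a) = [[1, 2], [2, 5]]  ->  [[-293, -1360], [-999, -4637]]
... * rho(a) = [[1, 2], [2, 5]]  ->  [[-3013, -7386], [-10273, -25183]]
tr = -3013 + -25183 = -28196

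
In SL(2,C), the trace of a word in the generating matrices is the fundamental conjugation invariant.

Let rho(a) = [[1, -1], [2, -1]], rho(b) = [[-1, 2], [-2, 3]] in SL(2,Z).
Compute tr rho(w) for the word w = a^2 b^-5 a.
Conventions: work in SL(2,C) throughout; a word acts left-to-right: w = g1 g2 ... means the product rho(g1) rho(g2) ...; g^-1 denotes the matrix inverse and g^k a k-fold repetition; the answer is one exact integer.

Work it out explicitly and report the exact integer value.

rho(a) = [[1, -1], [2, -1]]
... * rho(a) = [[1, -1], [2, -1]]  ->  [[-1, 0], [0, -1]]
... * rho(b^-1) = [[3, -2], [2, -1]]  ->  [[-3, 2], [-2, 1]]
... * rho(b^-1) = [[3, -2], [2, -1]]  ->  [[-5, 4], [-4, 3]]
... * rho(b^-1) = [[3, -2], [2, -1]]  ->  [[-7, 6], [-6, 5]]
... * rho(b^-1) = [[3, -2], [2, -1]]  ->  [[-9, 8], [-8, 7]]
... * rho(b^-1) = [[3, -2], [2, -1]]  ->  [[-11, 10], [-10, 9]]
... * rho(a) = [[1, -1], [2, -1]]  ->  [[9, 1], [8, 1]]
tr = 9 + 1 = 10

10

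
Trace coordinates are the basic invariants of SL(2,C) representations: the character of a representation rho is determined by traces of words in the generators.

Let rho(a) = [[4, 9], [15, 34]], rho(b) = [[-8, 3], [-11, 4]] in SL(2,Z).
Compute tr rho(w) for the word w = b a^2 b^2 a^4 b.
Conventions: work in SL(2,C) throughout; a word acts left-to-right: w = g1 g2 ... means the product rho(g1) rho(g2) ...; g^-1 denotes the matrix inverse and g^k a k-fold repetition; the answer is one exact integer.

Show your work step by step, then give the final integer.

118312424258

rho(b) = [[-8, 3], [-11, 4]]
... * rho(a) = [[4, 9], [15, 34]]  ->  [[13, 30], [16, 37]]
... * rho(a) = [[4, 9], [15, 34]]  ->  [[502, 1137], [619, 1402]]
... * rho(b) = [[-8, 3], [-11, 4]]  ->  [[-16523, 6054], [-20374, 7465]]
... * rho(b) = [[-8, 3], [-11, 4]]  ->  [[65590, -25353], [80877, -31262]]
... * rho(a) = [[4, 9], [15, 34]]  ->  [[-117935, -271692], [-145422, -335015]]
... * rho(a) = [[4, 9], [15, 34]]  ->  [[-4547120, -10298943], [-5606913, -12699308]]
... * rho(a) = [[4, 9], [15, 34]]  ->  [[-172672625, -391088142], [-212917272, -482238689]]
... * rho(a) = [[4, 9], [15, 34]]  ->  [[-6557012630, -14851050453], [-8085249423, -18312370874]]
... * rho(b) = [[-8, 3], [-11, 4]]  ->  [[215817656023, -79075239702], [266118074998, -97505231765]]
tr = 215817656023 + -97505231765 = 118312424258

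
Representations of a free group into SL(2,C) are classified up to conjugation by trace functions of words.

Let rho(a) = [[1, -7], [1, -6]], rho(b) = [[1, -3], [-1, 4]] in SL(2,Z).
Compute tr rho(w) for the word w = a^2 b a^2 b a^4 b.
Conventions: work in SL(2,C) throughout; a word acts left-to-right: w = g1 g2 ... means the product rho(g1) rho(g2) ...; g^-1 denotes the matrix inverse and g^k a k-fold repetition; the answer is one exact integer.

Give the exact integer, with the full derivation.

rho(a) = [[1, -7], [1, -6]]
... * rho(a) = [[1, -7], [1, -6]]  ->  [[-6, 35], [-5, 29]]
... * rho(b) = [[1, -3], [-1, 4]]  ->  [[-41, 158], [-34, 131]]
... * rho(a) = [[1, -7], [1, -6]]  ->  [[117, -661], [97, -548]]
... * rho(a) = [[1, -7], [1, -6]]  ->  [[-544, 3147], [-451, 2609]]
... * rho(b) = [[1, -3], [-1, 4]]  ->  [[-3691, 14220], [-3060, 11789]]
... * rho(a) = [[1, -7], [1, -6]]  ->  [[10529, -59483], [8729, -49314]]
... * rho(a) = [[1, -7], [1, -6]]  ->  [[-48954, 283195], [-40585, 234781]]
... * rho(a) = [[1, -7], [1, -6]]  ->  [[234241, -1356492], [194196, -1124591]]
... * rho(a) = [[1, -7], [1, -6]]  ->  [[-1122251, 6499265], [-930395, 5388174]]
... * rho(b) = [[1, -3], [-1, 4]]  ->  [[-7621516, 29363813], [-6318569, 24343881]]
tr = -7621516 + 24343881 = 16722365

16722365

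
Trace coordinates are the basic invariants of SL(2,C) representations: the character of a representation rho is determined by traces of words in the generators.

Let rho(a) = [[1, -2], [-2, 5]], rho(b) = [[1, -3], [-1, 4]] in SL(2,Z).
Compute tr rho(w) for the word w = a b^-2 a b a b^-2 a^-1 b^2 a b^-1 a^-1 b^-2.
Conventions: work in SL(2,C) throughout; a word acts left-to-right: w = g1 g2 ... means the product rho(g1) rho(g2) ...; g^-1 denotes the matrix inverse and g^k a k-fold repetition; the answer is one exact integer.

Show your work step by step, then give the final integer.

rho(a) = [[1, -2], [-2, 5]]
... * rho(b^-1) = [[4, 3], [1, 1]]  ->  [[2, 1], [-3, -1]]
... * rho(b^-1) = [[4, 3], [1, 1]]  ->  [[9, 7], [-13, -10]]
... * rho(a) = [[1, -2], [-2, 5]]  ->  [[-5, 17], [7, -24]]
... * rho(b) = [[1, -3], [-1, 4]]  ->  [[-22, 83], [31, -117]]
... * rho(a) = [[1, -2], [-2, 5]]  ->  [[-188, 459], [265, -647]]
... * rho(b^-1) = [[4, 3], [1, 1]]  ->  [[-293, -105], [413, 148]]
... * rho(b^-1) = [[4, 3], [1, 1]]  ->  [[-1277, -984], [1800, 1387]]
... * rho(a^-1) = [[5, 2], [2, 1]]  ->  [[-8353, -3538], [11774, 4987]]
... * rho(b) = [[1, -3], [-1, 4]]  ->  [[-4815, 10907], [6787, -15374]]
... * rho(b) = [[1, -3], [-1, 4]]  ->  [[-15722, 58073], [22161, -81857]]
... * rho(a) = [[1, -2], [-2, 5]]  ->  [[-131868, 321809], [185875, -453607]]
... * rho(b^-1) = [[4, 3], [1, 1]]  ->  [[-205663, -73795], [289893, 104018]]
... * rho(a^-1) = [[5, 2], [2, 1]]  ->  [[-1175905, -485121], [1657501, 683804]]
... * rho(b^-1) = [[4, 3], [1, 1]]  ->  [[-5188741, -4012836], [7313808, 5656307]]
... * rho(b^-1) = [[4, 3], [1, 1]]  ->  [[-24767800, -19579059], [34911539, 27597731]]
tr = -24767800 + 27597731 = 2829931

2829931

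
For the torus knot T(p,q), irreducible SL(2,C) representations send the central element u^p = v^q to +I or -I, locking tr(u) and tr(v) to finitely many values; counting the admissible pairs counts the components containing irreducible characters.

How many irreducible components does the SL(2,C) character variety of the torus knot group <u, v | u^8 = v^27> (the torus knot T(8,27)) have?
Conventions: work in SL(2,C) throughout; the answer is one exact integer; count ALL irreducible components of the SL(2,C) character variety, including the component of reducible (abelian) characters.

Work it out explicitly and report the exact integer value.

Gamma = < u, v | u^8 = v^27 > (torus knot T(8,27)); the central element u^8 = v^27 acts as +I or -I in any irreducible SL(2,C) representation.
This locks tr(u) to 2*cos(pi*alpha/8), alpha in 1..7, and tr(v) to 2*cos(pi*beta/27), beta in 1..26, on each component of irreducible characters.
Consistency of u^8 = (-1)^alpha I with v^27 = (-1)^beta I forces alpha = beta (mod 2).
Counting: 4 odd alphas x 13 odd betas + 3 even alphas x 13 even betas = 52 + 39 = 91.
components with irreducible characters: 91; plus the single component of reducible (abelian) characters: total 92.

92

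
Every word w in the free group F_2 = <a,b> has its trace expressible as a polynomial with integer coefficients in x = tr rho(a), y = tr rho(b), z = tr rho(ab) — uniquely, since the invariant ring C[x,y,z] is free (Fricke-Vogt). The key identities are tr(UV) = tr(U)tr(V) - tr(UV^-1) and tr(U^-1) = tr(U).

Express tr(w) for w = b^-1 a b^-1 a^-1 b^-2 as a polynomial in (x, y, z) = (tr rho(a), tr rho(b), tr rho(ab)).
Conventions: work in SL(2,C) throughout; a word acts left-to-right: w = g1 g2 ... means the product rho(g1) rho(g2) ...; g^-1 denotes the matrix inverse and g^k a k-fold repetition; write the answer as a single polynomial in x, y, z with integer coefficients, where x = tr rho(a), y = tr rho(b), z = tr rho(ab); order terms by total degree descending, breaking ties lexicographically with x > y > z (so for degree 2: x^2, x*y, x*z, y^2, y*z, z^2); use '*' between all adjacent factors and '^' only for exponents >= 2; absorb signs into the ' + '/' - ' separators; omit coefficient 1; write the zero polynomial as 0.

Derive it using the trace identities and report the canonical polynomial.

x*y^3*z - x^2*y^2 - y^2*z^2 - x*y*z + x^2 + y^2 + z^2 - 2

use: trace(b^-1) = trace(b) = y
trace(a b a) = trace(a) trace(b a) - trace(b)  (reduce the a square) = x*z - y
trace(a b a b) = trace(b a) trace(b a) - trace(1)  (split on b) = z^2 - 2
use: trace(b a b^-1 a) = trace(a b a) trace(b) - trace(a b a b)  (eliminate b^-1) = x*y*z - y^2 - z^2 + 2
trace(a b^-1 a^-1 b) = trace(b a b^-1) trace(a) - trace(b a b^-1 a)  (eliminate a^-1) = -x*y*z + x^2 + y^2 + z^2 - 2
trace(b^-1 a b^-1 a^-1) = trace(a b^-1 a^-1) trace(b) - trace(a b^-1 a^-1 b)  (eliminate b^-1) = x*y*z - x^2 - z^2 + 2
trace(a b^-1 a^-1 b^-2) = trace(b^-1 a b^-1 a^-1) trace(b) - trace(b^-1 a b^-1 a^-1 b)  (eliminate b^-1) = x*y^2*z - x^2*y - y*z^2 + y
trace(b^-1 a b^-1 a^-1 b^-2) = trace(a b^-1 a^-1 b^-2) trace(b) - trace(a b^-1 a^-1 b^-1)  (eliminate b^-1) = x*y^3*z - x^2*y^2 - y^2*z^2 - x*y*z + x^2 + y^2 + z^2 - 2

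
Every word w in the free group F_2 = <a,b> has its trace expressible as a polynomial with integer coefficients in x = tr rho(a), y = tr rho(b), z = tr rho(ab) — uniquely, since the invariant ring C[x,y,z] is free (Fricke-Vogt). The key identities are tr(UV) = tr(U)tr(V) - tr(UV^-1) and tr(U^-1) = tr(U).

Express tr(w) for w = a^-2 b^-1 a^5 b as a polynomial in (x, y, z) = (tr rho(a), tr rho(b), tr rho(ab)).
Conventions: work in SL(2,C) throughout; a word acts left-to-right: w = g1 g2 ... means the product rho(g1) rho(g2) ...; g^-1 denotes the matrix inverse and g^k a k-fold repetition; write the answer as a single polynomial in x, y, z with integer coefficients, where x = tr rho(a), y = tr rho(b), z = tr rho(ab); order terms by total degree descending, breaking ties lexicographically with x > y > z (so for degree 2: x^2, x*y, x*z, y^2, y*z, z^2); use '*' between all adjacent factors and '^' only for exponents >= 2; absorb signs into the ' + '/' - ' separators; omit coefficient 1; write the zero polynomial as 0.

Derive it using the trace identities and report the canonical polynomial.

tr(a b a) = tr(a) tr(b a) - tr(b) = x*z - y
tr(a^3 b) = tr(a) tr(a b a) - tr(a b) = x^2*z - x*y - z
tr(a^4 b) = tr(a) tr(a^2 b a) - tr(a^2 b) = x^3*z - x^2*y - 2*x*z + y
tr(a^2) = tr(a) tr(a) - tr(1) = x^2 - 2
tr(a^3) = tr(a) tr(a^2) - tr(a) = x^3 - 3*x
tr(a^4) = tr(a) tr(a^3) - tr(a^2) = x^4 - 4*x^2 + 2
tr(a^2 b^2 a^2) = tr(b) tr(a^4 b) - tr(a^4) = x^3*y*z - x^4 - x^2*y^2 - 2*x*y*z + 4*x^2 + y^2 - 2
tr(b^2 a^2) = tr(b) tr(a^2 b) - tr(a^2) = x*y*z - x^2 - y^2 + 2
tr(b^2 a) = tr(b) tr(a b) - tr(a) = y*z - x
tr(a^2 b^2 a) = tr(a) tr(b^2 a^2) - tr(b^2 a) = x^2*y*z - x^3 - x*y^2 - y*z + 3*x
tr(b a^5 b) = tr(a) tr(a^2 b^2 a^2) - tr(a^2 b^2 a) = x^4*y*z - x^5 - x^3*y^2 - 3*x^2*y*z + 5*x^3 + 2*x*y^2 + y*z - 5*x
tr(b a b a) = tr(a b) tr(a b) - tr(1) = z^2 - 2
tr(b a b a^2) = tr(a) tr(b a b a) - tr(b a b) = x*z^2 - y*z - x
tr(a b a b a^2) = tr(a) tr(b a b a^2) - tr(b a b a) = x^2*z^2 - x*y*z - x^2 - z^2 + 2
tr(b a b a^4) = tr(a) tr(a b a b a^2) - tr(a b a b a) = x^3*z^2 - x^2*y*z - x^3 - 2*x*z^2 + y*z + 3*x
tr(b a^5 b a) = tr(a) tr(b a b a^4) - tr(b a b a^3) = x^4*z^2 - x^3*y*z - x^4 - 3*x^2*z^2 + 2*x*y*z + 4*x^2 + z^2 - 2
tr(a^-1 b a^5 b) = tr(b a^5 b) tr(a) - tr(b a^5 b a) = x^5*y*z - x^6 - x^4*y^2 - x^4*z^2 - 2*x^3*y*z + 6*x^4 + 2*x^2*y^2 + 3*x^2*z^2 - x*y*z - 9*x^2 - z^2 + 2
tr(a^5 b a^-2 b) = tr(a^-1 b a^5 b) tr(a) - tr(a^-1 b a^5 b a) = x^6*y*z - x^7 - x^5*y^2 - x^5*z^2 - 3*x^4*y*z + 7*x^5 + 3*x^3*y^2 + 3*x^3*z^2 + 2*x^2*y*z - 14*x^3 - 2*x*y^2 - x*z^2 - y*z + 7*x
tr(a^-2 b^-1 a^5 b) = tr(a^5 b a^-2) tr(b) - tr(a^5 b a^-2 b) = -x^6*y*z + x^7 + x^5*y^2 + x^5*z^2 + 3*x^4*y*z - 7*x^5 - 3*x^3*y^2 - 3*x^3*z^2 - x^2*y*z + 14*x^3 + x*y^2 + x*z^2 - 7*x

-x^6*y*z + x^7 + x^5*y^2 + x^5*z^2 + 3*x^4*y*z - 7*x^5 - 3*x^3*y^2 - 3*x^3*z^2 - x^2*y*z + 14*x^3 + x*y^2 + x*z^2 - 7*x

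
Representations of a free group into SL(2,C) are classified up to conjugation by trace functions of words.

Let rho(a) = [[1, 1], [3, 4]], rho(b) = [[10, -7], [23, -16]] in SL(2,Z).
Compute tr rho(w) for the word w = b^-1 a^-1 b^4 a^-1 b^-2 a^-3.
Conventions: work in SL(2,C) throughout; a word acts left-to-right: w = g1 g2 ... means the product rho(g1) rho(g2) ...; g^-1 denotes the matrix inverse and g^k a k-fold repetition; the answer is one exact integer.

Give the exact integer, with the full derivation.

rho(b^-1) = [[-16, 7], [-23, 10]]
... * rho(a^-1) = [[4, -1], [-3, 1]]  ->  [[-85, 23], [-122, 33]]
... * rho(b) = [[10, -7], [23, -16]]  ->  [[-321, 227], [-461, 326]]
... * rho(b) = [[10, -7], [23, -16]]  ->  [[2011, -1385], [2888, -1989]]
... * rho(b) = [[10, -7], [23, -16]]  ->  [[-11745, 8083], [-16867, 11608]]
... * rho(b) = [[10, -7], [23, -16]]  ->  [[68459, -47113], [98314, -67659]]
... * rho(a^-1) = [[4, -1], [-3, 1]]  ->  [[415175, -115572], [596233, -165973]]
... * rho(b^-1) = [[-16, 7], [-23, 10]]  ->  [[-3984644, 1750505], [-5722349, 2513901]]
... * rho(b^-1) = [[-16, 7], [-23, 10]]  ->  [[23492689, -10387458], [33737861, -14917433]]
... * rho(a^-1) = [[4, -1], [-3, 1]]  ->  [[125133130, -33880147], [179703743, -48655294]]
... * rho(a^-1) = [[4, -1], [-3, 1]]  ->  [[602172961, -159013277], [864780854, -228359037]]
... * rho(a^-1) = [[4, -1], [-3, 1]]  ->  [[2885731675, -761186238], [4144200527, -1093139891]]
tr = 2885731675 + -1093139891 = 1792591784

1792591784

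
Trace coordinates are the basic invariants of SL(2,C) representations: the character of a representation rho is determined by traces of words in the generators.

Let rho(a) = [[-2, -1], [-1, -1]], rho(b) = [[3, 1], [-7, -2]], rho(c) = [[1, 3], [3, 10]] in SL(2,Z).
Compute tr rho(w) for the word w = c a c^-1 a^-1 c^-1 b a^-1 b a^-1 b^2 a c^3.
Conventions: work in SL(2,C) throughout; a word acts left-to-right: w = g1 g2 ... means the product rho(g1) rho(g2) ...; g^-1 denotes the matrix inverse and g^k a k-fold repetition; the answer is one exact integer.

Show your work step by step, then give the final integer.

rho(c) = [[1, 3], [3, 10]]
... * rho(a) = [[-2, -1], [-1, -1]]  ->  [[-5, -4], [-16, -13]]
... * rho(c^-1) = [[10, -3], [-3, 1]]  ->  [[-38, 11], [-121, 35]]
... * rho(a^-1) = [[-1, 1], [1, -2]]  ->  [[49, -60], [156, -191]]
... * rho(c^-1) = [[10, -3], [-3, 1]]  ->  [[670, -207], [2133, -659]]
... * rho(b) = [[3, 1], [-7, -2]]  ->  [[3459, 1084], [11012, 3451]]
... * rho(a^-1) = [[-1, 1], [1, -2]]  ->  [[-2375, 1291], [-7561, 4110]]
... * rho(b) = [[3, 1], [-7, -2]]  ->  [[-16162, -4957], [-51453, -15781]]
... * rho(a^-1) = [[-1, 1], [1, -2]]  ->  [[11205, -6248], [35672, -19891]]
... * rho(b) = [[3, 1], [-7, -2]]  ->  [[77351, 23701], [246253, 75454]]
... * rho(b) = [[3, 1], [-7, -2]]  ->  [[66146, 29949], [210581, 95345]]
... * rho(a) = [[-2, -1], [-1, -1]]  ->  [[-162241, -96095], [-516507, -305926]]
... * rho(c) = [[1, 3], [3, 10]]  ->  [[-450526, -1447673], [-1434285, -4608781]]
... * rho(c) = [[1, 3], [3, 10]]  ->  [[-4793545, -15828308], [-15260628, -50390665]]
... * rho(c) = [[1, 3], [3, 10]]  ->  [[-52278469, -172663715], [-166432623, -549688534]]
tr = -52278469 + -549688534 = -601967003

-601967003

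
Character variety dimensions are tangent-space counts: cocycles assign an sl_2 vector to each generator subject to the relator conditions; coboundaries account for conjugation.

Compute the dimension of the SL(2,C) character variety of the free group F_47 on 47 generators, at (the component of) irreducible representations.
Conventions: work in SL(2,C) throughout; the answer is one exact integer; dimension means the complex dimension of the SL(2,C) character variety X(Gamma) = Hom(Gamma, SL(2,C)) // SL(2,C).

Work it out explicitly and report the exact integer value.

The free group F_47: 47 generators, no relators.
A cocycle picks one sl_2 vector per generator freely, giving dim Z^1 = 3*47 = 141.
At an irreducible rho the centralizer of the image in sl_2 is 0, so the coboundary map sl_2 -> Z^1 is injective: dim B^1 = 3.
Therefore dim X = 141 - 3 = 138.

138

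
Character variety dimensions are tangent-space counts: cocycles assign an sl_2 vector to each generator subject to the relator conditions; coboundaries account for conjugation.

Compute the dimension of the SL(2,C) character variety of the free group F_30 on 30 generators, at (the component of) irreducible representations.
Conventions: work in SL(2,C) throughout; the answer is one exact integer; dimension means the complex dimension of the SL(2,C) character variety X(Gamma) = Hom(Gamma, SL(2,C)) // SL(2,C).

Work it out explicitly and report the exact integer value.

87

The free group F_30: 30 generators, no relators.
So Z^1 = (sl_2)^30 in full: dim Z^1 = 90.
Irreducibility makes the coboundary map sl_2 -> Z^1 injective (trivial centralizer), so dim B^1 = 3.
Therefore dim X = 90 - 3 = 87.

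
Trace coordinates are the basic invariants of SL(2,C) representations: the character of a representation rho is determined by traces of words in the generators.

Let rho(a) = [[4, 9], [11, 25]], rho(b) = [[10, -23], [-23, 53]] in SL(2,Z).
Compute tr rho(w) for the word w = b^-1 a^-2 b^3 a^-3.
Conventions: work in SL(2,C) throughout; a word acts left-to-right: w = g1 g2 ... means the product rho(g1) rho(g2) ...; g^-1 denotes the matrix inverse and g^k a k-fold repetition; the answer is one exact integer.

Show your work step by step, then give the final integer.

rho(b^-1) = [[53, 23], [23, 10]]
... * rho(a^-1) = [[25, -9], [-11, 4]]  ->  [[1072, -385], [465, -167]]
... * rho(a^-1) = [[25, -9], [-11, 4]]  ->  [[31035, -11188], [13462, -4853]]
... * rho(b) = [[10, -23], [-23, 53]]  ->  [[567674, -1306769], [246239, -566835]]
... * rho(b) = [[10, -23], [-23, 53]]  ->  [[35732427, -82315259], [15499595, -35705752]]
... * rho(b) = [[10, -23], [-23, 53]]  ->  [[2250575227, -5184554548], [976228246, -2248895541]]
... * rho(a^-1) = [[25, -9], [-11, 4]]  ->  [[113294480703, -40993395235], [49143557101, -17781636378]]
... * rho(a^-1) = [[25, -9], [-11, 4]]  ->  [[3283289365160, -1183623907267], [1424186927683, -513418559421]]
... * rho(a^-1) = [[25, -9], [-11, 4]]  ->  [[95102097108937, -34284099915508], [41252277345706, -14871356586831]]
tr = 95102097108937 + -14871356586831 = 80230740522106

80230740522106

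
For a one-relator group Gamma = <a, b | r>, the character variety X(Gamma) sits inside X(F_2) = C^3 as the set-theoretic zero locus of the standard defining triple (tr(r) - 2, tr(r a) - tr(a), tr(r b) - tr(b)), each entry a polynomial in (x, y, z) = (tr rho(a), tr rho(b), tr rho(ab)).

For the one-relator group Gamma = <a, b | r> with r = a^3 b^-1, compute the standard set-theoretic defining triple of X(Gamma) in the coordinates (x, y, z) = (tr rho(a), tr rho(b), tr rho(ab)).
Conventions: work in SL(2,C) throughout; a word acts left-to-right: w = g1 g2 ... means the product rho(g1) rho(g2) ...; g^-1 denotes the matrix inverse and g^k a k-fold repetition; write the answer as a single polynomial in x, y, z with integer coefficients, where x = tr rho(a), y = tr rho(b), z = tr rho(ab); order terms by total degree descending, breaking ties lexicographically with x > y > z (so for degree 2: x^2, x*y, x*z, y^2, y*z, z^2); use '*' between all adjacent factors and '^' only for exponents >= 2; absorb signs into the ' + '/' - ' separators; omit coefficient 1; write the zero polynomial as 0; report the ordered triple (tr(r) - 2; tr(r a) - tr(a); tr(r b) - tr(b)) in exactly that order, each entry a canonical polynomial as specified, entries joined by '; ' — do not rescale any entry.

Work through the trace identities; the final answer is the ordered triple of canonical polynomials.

x^3*y - x^2*z - 2*x*y + z - 2; x^4*y - x^3*z - 3*x^2*y + 2*x*z - x + y; x^3 - 3*x - y

trace(a^2) = trace(a) * trace(a) - trace(1) = x^2 - 2
reduce: trace(a^3) = trace(a) * trace(a^2) - trace(a) = x^3 - 3*x
trace(b a^2) = trace(a) * trace(b a) - trace(b) = x*z - y
trace(a^3 b) = trace(a) * trace(b a^2) - trace(b a) = x^2*z - x*y - z
so trace(a^3 b^-1) = trace(a^3) * trace(b) - trace(a^3 b) = x^3*y - x^2*z - 2*x*y + z
trace(a^4) = trace(a) * trace(a^3) - trace(a^2)   [square of a] = x^4 - 4*x^2 + 2
so trace(a^4 b) = trace(a) * trace(a b a^2) - trace(a b a)   [square of a] = x^3*z - x^2*y - 2*x*z + y
reduce: trace(a^3 b^-1 a) = trace(a^4) * trace(b) - trace(a^4 b)   [inverse elimination on b] = x^4*y - x^3*z - 3*x^2*y + 2*x*z + y
assemble the triple (trace(r) - 2; trace(r a) - x; trace(r b) - y)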